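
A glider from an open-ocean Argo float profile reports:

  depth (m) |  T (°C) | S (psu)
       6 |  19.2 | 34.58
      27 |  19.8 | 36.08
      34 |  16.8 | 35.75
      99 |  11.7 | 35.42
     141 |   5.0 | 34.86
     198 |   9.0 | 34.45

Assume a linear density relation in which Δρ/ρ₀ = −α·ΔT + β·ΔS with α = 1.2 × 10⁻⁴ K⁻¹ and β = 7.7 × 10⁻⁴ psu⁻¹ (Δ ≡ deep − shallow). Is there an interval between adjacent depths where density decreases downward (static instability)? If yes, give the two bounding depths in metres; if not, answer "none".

Evaluate Δρ/ρ₀ = −αΔT + βΔS across each adjacent pair:
  6–27 m: −αΔT+βΔS = −(1.2 × 10⁻⁴)(+0.6)+(7.7 × 10⁻⁴)(+1.50) = 1.1 × 10⁻³ → stable
  27–34 m: −αΔT+βΔS = −(1.2 × 10⁻⁴)(-3.0)+(7.7 × 10⁻⁴)(-0.33) = 1.1 × 10⁻⁴ → stable
  34–99 m: −αΔT+βΔS = −(1.2 × 10⁻⁴)(-5.1)+(7.7 × 10⁻⁴)(-0.33) = 3.6 × 10⁻⁴ → stable
  99–141 m: −αΔT+βΔS = −(1.2 × 10⁻⁴)(-6.7)+(7.7 × 10⁻⁴)(-0.56) = 3.7 × 10⁻⁴ → stable
  141–198 m: −αΔT+βΔS = −(1.2 × 10⁻⁴)(+4.0)+(7.7 × 10⁻⁴)(-0.41) = -8.0 × 10⁻⁴ → UNSTABLE
The 141–198 m interval has Δρ < 0: lighter water underlies denser water.

141–198 m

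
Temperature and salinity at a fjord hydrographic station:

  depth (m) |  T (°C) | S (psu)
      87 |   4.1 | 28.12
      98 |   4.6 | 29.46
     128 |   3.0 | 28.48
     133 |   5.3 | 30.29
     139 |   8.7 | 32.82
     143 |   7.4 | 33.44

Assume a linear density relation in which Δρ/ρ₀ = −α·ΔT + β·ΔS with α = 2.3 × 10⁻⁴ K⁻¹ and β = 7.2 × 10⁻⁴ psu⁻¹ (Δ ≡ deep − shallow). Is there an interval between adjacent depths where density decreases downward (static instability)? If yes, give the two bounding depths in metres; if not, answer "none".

98–128 m

Evaluate Δρ/ρ₀ = −αΔT + βΔS across each adjacent pair:
  87–98 m: −αΔT+βΔS = −(2.3 × 10⁻⁴)(+0.5)+(7.2 × 10⁻⁴)(+1.34) = 8.5 × 10⁻⁴ → stable
  98–128 m: −αΔT+βΔS = −(2.3 × 10⁻⁴)(-1.6)+(7.2 × 10⁻⁴)(-0.98) = -3.4 × 10⁻⁴ → UNSTABLE
  128–133 m: −αΔT+βΔS = −(2.3 × 10⁻⁴)(+2.3)+(7.2 × 10⁻⁴)(+1.81) = 7.7 × 10⁻⁴ → stable
  133–139 m: −αΔT+βΔS = −(2.3 × 10⁻⁴)(+3.4)+(7.2 × 10⁻⁴)(+2.53) = 1.0 × 10⁻³ → stable
  139–143 m: −αΔT+βΔS = −(2.3 × 10⁻⁴)(-1.3)+(7.2 × 10⁻⁴)(+0.62) = 7.5 × 10⁻⁴ → stable
The 98–128 m interval has Δρ < 0: lighter water underlies denser water.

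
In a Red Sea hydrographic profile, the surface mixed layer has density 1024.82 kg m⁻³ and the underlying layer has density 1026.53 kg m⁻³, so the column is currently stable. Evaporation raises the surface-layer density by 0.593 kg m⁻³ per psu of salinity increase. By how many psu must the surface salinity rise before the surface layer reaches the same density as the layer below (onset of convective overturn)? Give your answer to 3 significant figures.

Density deficit of the surface layer: 1026.53 − 1024.82 = 1.71 kg m⁻³.
Required change = 1.71 / 0.593 = 2.88 psu.

2.88 psu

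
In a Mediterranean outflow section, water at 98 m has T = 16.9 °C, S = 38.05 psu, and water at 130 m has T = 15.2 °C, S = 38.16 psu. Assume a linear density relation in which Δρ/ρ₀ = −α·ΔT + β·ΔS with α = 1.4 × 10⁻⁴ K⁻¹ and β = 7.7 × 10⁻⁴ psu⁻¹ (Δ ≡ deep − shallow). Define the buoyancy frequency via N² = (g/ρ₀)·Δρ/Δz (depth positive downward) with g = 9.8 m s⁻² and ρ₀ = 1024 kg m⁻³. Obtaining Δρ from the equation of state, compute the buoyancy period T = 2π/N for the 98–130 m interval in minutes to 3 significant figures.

10.5 min

ΔT = -1.7 K, ΔS = +0.11 psu (deep − shallow).
Δρ/ρ₀ = −αΔT + βΔS = 2.38 × 10⁻⁴ + 8.47 × 10⁻⁵ = 3.227 × 10⁻⁴, so Δρ ≈ 0.3304 kg m⁻³.
N² = (g/ρ₀)·Δρ/Δz = g·(Δρ/ρ₀)/Δz = 9.8 × 3.227 × 10⁻⁴ / 32 = 9.8827 × 10⁻⁵ s⁻².
N = √(9.8827 × 10⁻⁵) = 9.9412 × 10⁻³ rad s⁻¹ → T = 2π/N = 632.03 s = 10.534 min ≈ 10.5 min.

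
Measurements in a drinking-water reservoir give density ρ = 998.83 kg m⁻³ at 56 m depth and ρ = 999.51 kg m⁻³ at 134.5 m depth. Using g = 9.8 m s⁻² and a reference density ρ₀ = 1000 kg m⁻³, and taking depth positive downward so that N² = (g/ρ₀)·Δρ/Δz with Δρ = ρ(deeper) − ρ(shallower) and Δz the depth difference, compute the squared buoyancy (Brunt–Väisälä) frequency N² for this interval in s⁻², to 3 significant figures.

8.49 × 10⁻⁵ s⁻²

Δρ = 999.51 − 998.83 = 0.68 kg m⁻³ over Δz = 134.5 − 56 = 78.5 m.
N² = (9.8/1000) × (0.68/78.5) = 8.4892 × 10⁻⁵ s⁻² ≈ 8.49 × 10⁻⁵ s⁻².
Since Δρ > 0 the layer is stably stratified.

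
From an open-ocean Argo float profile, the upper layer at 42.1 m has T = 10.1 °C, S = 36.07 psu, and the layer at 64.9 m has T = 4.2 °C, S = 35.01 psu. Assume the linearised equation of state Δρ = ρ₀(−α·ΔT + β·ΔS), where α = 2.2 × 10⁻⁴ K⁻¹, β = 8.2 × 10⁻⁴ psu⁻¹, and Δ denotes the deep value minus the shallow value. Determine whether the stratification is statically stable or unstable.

stable

ΔT = 4.2 − 10.1 = -5.9 K and ΔS = 35.01 − 36.07 = -1.06 psu (deep − shallow).
−αΔT = 1.298 × 10⁻³; βΔS = -8.692 × 10⁻⁴; sum Δρ/ρ₀ = 4.288 × 10⁻⁴.
Δρ/ρ₀ > 0, so Δρ > 0: deeper water is denser → statically stable.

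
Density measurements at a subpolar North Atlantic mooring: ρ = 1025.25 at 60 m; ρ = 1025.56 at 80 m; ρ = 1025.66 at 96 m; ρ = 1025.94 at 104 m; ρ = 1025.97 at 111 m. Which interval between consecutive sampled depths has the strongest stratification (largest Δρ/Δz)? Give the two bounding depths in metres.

Compute the density gradient over each adjacent pair:
  60–80 m: Δρ/Δz = 0.31/20 = 0.015 kg m⁻⁴
  80–96 m: Δρ/Δz = 0.10/16 = 6.3 × 10⁻³ kg m⁻⁴
  96–104 m: Δρ/Δz = 0.28/8 = 0.035 kg m⁻⁴
  104–111 m: Δρ/Δz = 0.03/7 = 4.3 × 10⁻³ kg m⁻⁴
The largest gradient is in the 96–104 m interval — the pycnocline.

96–104 m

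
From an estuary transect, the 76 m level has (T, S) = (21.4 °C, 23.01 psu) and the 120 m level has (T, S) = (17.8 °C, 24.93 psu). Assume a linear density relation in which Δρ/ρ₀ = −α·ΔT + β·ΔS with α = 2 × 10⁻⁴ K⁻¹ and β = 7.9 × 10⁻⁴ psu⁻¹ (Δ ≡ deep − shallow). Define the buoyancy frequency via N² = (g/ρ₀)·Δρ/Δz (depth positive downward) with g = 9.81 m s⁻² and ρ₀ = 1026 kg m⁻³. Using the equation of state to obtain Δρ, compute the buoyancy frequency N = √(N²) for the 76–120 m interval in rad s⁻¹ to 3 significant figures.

0.0223 rad s⁻¹

ΔT = -3.6 K, ΔS = +1.92 psu (deep − shallow).
Δρ/ρ₀ = −αΔT + βΔS = 7.20 × 10⁻⁴ + 1.5168 × 10⁻³ = 2.2368 × 10⁻³, so Δρ ≈ 2.295 kg m⁻³.
N² = (g/ρ₀)·Δρ/Δz = g·(Δρ/ρ₀)/Δz = 9.81 × 2.2368 × 10⁻³ / 44 = 4.9870 × 10⁻⁴ s⁻².
N = √(4.9870 × 10⁻⁴) = 0.022332 rad s⁻¹ ≈ 0.0223 rad s⁻¹.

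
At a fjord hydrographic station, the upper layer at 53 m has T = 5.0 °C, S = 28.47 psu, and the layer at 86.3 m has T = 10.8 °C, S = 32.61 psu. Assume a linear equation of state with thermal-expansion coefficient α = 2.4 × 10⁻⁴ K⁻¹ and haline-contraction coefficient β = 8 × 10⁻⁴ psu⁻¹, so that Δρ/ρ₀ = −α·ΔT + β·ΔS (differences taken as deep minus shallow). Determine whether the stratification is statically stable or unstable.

stable

ΔT = 10.8 − 5.0 = +5.8 K and ΔS = 32.61 − 28.47 = +4.14 psu (deep − shallow).
−αΔT = -1.392 × 10⁻³; βΔS = 3.312 × 10⁻³; sum Δρ/ρ₀ = 1.92 × 10⁻³.
Δρ/ρ₀ > 0, so Δρ > 0: deeper water is denser → statically stable.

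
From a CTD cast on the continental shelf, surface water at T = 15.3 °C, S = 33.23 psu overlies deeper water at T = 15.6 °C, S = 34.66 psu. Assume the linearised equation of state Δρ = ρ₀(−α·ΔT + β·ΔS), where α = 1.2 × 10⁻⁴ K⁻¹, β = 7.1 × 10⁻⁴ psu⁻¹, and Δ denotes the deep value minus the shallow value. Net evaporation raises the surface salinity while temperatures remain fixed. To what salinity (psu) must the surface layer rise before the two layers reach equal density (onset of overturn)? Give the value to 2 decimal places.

34.61 psu

Neutral buoyancy requires −α(T_deep − T_surf) + β(S_deep − S_surf′) = 0.
S_surf′ = S_deep − (α/β)·ΔT = 34.66 − (1.2 × 10⁻⁴/7.1 × 10⁻⁴)·(+0.3) = 34.6093 psu.
Increase required: 34.6093 − 33.23 = 1.3793 psu.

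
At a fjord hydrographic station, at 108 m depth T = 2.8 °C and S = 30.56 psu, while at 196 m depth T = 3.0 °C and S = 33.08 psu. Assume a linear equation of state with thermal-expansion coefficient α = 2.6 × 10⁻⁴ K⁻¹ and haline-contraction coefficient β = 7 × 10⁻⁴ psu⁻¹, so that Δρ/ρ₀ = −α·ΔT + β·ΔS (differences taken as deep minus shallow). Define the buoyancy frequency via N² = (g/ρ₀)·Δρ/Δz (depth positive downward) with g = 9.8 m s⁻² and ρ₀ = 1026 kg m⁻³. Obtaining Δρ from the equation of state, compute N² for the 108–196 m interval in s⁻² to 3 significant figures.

1.91 × 10⁻⁴ s⁻²

ΔT = +0.2 K, ΔS = +2.52 psu (deep − shallow).
Δρ/ρ₀ = −αΔT + βΔS = -5.20 × 10⁻⁵ + 1.764 × 10⁻³ = 1.712 × 10⁻³, so Δρ ≈ 1.757 kg m⁻³.
N² = (g/ρ₀)·Δρ/Δz = g·(Δρ/ρ₀)/Δz = 9.8 × 1.712 × 10⁻³ / 88 = 1.9065 × 10⁻⁴ s⁻² ≈ 1.91 × 10⁻⁴ s⁻².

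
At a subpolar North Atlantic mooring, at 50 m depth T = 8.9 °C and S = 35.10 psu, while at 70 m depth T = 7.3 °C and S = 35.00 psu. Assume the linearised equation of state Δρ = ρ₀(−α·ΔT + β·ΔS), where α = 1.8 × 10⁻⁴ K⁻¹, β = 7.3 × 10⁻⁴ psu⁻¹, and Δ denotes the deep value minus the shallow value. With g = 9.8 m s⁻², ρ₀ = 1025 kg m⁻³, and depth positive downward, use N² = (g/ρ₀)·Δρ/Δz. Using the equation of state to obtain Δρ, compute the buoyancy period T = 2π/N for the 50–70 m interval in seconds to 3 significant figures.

612 s

ΔT = -1.6 K, ΔS = -0.10 psu (deep − shallow).
Δρ/ρ₀ = −αΔT + βΔS = 2.88 × 10⁻⁴ − 7.30 × 10⁻⁵ = 2.15 × 10⁻⁴, so Δρ ≈ 0.2204 kg m⁻³.
N² = (g/ρ₀)·Δρ/Δz = g·(Δρ/ρ₀)/Δz = 9.8 × 2.15 × 10⁻⁴ / 20 = 1.0535 × 10⁻⁴ s⁻².
N = √(1.0535 × 10⁻⁴) = 0.010264 rad s⁻¹ → T = 2π/N = 612.16 s ≈ 612 s.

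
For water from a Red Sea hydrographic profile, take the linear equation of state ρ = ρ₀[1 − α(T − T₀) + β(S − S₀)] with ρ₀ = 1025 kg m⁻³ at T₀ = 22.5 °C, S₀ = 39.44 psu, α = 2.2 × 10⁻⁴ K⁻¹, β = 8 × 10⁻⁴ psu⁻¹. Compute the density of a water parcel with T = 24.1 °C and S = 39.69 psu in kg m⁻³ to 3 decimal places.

1024.844 kg m⁻³

T − T₀ = +1.6 K, S − S₀ = +0.25 psu.
Bracket = 1 − α·(+1.6) + β·(+0.25) = 1 + (-1.52 × 10⁻⁴) = 0.9998480.
ρ = 1025 × 0.9998480 = 1024.844 kg m⁻³.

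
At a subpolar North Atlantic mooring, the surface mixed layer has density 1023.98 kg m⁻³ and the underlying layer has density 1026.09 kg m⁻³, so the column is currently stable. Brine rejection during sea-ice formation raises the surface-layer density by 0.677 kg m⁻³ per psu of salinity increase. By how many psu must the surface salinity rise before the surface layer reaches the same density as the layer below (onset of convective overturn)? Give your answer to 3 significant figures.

3.12 psu

Density deficit of the surface layer: 1026.09 − 1023.98 = 2.11 kg m⁻³.
Required change = 2.11 / 0.677 = 3.12 psu.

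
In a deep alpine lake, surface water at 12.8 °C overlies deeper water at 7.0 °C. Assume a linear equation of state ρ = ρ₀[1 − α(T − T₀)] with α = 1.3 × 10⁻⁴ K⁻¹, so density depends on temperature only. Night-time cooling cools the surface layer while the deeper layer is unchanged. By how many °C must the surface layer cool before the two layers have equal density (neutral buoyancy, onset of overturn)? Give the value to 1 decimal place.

With temperature the only control, equal density requires T_surf′ = T_deep.
T_surf′ = 7.0 °C.
Cooling required: 12.8 − 7.0 = 5.8 °C.

5.8 °C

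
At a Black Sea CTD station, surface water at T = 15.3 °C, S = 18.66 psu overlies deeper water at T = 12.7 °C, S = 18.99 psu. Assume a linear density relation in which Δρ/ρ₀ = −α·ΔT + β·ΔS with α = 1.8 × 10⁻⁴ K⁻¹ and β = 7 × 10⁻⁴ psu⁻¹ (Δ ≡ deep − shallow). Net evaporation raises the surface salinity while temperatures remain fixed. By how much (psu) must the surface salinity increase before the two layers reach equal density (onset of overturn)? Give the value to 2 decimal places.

1.00 psu

Neutral buoyancy requires −α(T_deep − T_surf) + β(S_deep − S_surf′) = 0.
S_surf′ = S_deep − (α/β)·ΔT = 18.99 − (1.8 × 10⁻⁴/7 × 10⁻⁴)·(-2.6) = 19.6586 psu.
Increase required: 19.6586 − 18.66 = 0.9986 psu.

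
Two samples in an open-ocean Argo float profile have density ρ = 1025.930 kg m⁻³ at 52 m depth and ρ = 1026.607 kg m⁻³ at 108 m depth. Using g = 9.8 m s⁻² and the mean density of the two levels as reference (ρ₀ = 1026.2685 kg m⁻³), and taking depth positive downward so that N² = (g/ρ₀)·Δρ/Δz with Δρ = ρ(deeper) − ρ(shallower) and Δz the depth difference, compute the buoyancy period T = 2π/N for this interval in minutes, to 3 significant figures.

Δρ = 1026.607 − 1025.930 = 0.677 kg m⁻³ over Δz = 108 − 52 = 56 m.
N² = (9.8/1026.2685) × (0.677/56) = 1.1544 × 10⁻⁴ s⁻².
N = √(1.1544 × 10⁻⁴) = 0.010744 rad s⁻¹, so T = 2π/N = 584.81 s = 9.7468 min ≈ 9.75 min.
A positive N² confirms static stability across the interval.

9.75 min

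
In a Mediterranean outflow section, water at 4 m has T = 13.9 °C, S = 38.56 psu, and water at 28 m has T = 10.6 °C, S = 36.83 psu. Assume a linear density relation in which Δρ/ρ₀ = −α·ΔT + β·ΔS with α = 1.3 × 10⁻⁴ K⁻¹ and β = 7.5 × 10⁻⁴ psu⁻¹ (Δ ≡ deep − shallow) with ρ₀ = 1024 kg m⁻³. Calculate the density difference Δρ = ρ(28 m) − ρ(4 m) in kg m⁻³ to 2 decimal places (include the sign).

ΔT = -3.3 K, ΔS = -1.73 psu (deep − shallow).
Δρ/ρ₀ = −(1.3 × 10⁻⁴)(-3.3) + (7.5 × 10⁻⁴)(-1.73) = -8.685 × 10⁻⁴.
Δρ = 1024 × (-8.685 × 10⁻⁴) = -0.89 kg m⁻³.
Negative Δρ: lighter below, statically unstable.

-0.89 kg m⁻³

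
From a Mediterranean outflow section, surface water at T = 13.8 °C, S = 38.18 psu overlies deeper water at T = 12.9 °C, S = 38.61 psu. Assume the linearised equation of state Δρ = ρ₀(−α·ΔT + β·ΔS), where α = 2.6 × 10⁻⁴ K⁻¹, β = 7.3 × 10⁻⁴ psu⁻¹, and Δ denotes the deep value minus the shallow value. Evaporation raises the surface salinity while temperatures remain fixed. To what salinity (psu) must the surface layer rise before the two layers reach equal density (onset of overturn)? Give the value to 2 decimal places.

38.93 psu

Neutral buoyancy requires −α(T_deep − T_surf) + β(S_deep − S_surf′) = 0.
S_surf′ = S_deep − (α/β)·ΔT = 38.61 − (2.6 × 10⁻⁴/7.3 × 10⁻⁴)·(-0.9) = 38.9305 psu.
Increase required: 38.9305 − 38.18 = 0.7505 psu.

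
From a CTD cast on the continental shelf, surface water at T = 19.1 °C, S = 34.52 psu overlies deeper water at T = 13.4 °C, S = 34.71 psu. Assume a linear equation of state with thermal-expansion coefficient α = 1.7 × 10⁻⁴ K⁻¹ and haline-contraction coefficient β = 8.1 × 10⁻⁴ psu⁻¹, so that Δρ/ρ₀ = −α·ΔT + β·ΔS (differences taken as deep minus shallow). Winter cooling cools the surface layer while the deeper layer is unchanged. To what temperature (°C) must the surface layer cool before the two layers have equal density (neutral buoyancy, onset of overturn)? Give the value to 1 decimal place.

12.5 °C

Neutral buoyancy requires Δρ = 0, i.e. −α(T_deep − T_surf′) + β(S_deep − S_surf) = 0.
T_surf′ = T_deep − (β/α)·ΔS = 13.4 − (8.1 × 10⁻⁴/1.7 × 10⁻⁴)·(+0.19) = 12.495 °C.
Cooling required: 19.1 − (12.495) = 6.605 °C.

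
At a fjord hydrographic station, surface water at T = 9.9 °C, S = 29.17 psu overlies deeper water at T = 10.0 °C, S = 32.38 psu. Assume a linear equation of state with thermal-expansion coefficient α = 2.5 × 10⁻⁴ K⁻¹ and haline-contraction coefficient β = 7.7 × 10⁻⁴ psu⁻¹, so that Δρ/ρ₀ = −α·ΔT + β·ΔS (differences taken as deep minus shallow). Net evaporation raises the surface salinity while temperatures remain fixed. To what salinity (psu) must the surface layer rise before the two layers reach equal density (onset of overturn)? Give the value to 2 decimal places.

Neutral buoyancy requires −α(T_deep − T_surf) + β(S_deep − S_surf′) = 0.
S_surf′ = S_deep − (α/β)·ΔT = 32.38 − (2.5 × 10⁻⁴/7.7 × 10⁻⁴)·(+0.1) = 32.3475 psu.
Increase required: 32.3475 − 29.17 = 3.1775 psu.

32.35 psu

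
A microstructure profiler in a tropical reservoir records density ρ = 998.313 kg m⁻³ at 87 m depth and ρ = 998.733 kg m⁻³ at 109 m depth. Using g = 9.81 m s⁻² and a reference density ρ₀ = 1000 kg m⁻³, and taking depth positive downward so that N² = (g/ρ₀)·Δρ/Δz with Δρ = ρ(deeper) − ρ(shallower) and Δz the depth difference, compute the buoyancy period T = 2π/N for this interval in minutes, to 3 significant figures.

7.65 min

Δρ = 998.733 − 998.313 = 0.420 kg m⁻³ over Δz = 109 − 87 = 22 m.
N² = (9.81/1000) × (0.420/22) = 1.8728 × 10⁻⁴ s⁻².
N = √(1.8728 × 10⁻⁴) = 0.013685 rad s⁻¹, so T = 2π/N = 459.13 s = 7.6522 min ≈ 7.65 min.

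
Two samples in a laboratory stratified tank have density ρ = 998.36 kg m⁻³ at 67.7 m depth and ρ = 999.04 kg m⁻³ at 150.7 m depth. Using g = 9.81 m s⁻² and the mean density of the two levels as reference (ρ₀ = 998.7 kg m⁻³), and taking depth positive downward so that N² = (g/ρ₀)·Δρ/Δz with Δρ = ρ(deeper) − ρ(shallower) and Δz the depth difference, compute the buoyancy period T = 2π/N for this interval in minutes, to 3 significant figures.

11.7 min

Δρ = 999.04 − 998.36 = 0.68 kg m⁻³ over Δz = 150.7 − 67.7 = 83 m.
N² = (9.81/998.7) × (0.68/83) = 8.0476 × 10⁻⁵ s⁻².
N = √(8.0476 × 10⁻⁵) = 8.9708 × 10⁻³ rad s⁻¹, so T = 2π/N = 700.40 s = 11.673 min ≈ 11.7 min.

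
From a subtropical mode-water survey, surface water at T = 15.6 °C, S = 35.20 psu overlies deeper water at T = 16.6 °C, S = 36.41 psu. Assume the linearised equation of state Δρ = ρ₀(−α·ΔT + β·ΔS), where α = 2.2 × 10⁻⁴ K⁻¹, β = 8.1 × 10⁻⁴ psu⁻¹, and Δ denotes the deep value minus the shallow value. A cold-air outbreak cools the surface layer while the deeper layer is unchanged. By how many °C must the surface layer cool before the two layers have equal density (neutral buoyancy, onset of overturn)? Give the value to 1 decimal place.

Neutral buoyancy requires Δρ = 0, i.e. −α(T_deep − T_surf′) + β(S_deep − S_surf) = 0.
T_surf′ = T_deep − (β/α)·ΔS = 16.6 − (8.1 × 10⁻⁴/2.2 × 10⁻⁴)·(+1.21) = 12.145 °C.
Cooling required: 15.6 − (12.145) = 3.455 °C.

3.5 °C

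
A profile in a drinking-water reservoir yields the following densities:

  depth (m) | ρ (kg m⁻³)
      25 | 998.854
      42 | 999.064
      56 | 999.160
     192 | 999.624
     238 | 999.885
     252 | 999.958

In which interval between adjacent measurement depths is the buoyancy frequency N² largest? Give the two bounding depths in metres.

25–42 m

Compute the density gradient over each adjacent pair:
  25–42 m: Δρ/Δz = 0.210/17 = 0.012 kg m⁻⁴
  42–56 m: Δρ/Δz = 0.096/14 = 6.9 × 10⁻³ kg m⁻⁴
  56–192 m: Δρ/Δz = 0.464/136 = 3.4 × 10⁻³ kg m⁻⁴
  192–238 m: Δρ/Δz = 0.261/46 = 5.7 × 10⁻³ kg m⁻⁴
  238–252 m: Δρ/Δz = 0.073/14 = 5.2 × 10⁻³ kg m⁻⁴
The largest gradient is in the 25–42 m interval — the pycnocline.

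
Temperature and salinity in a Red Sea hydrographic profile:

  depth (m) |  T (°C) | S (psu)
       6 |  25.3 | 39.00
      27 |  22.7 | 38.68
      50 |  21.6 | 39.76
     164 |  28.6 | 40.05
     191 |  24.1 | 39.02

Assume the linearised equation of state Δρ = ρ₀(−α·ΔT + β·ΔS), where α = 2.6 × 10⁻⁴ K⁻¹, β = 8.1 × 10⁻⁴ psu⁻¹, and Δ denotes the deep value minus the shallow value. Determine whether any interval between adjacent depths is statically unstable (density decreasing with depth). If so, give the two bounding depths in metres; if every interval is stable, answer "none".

Evaluate Δρ/ρ₀ = −αΔT + βΔS across each adjacent pair:
  6–27 m: −αΔT+βΔS = −(2.6 × 10⁻⁴)(-2.6)+(8.1 × 10⁻⁴)(-0.32) = 4.2 × 10⁻⁴ → stable
  27–50 m: −αΔT+βΔS = −(2.6 × 10⁻⁴)(-1.1)+(8.1 × 10⁻⁴)(+1.08) = 1.2 × 10⁻³ → stable
  50–164 m: −αΔT+βΔS = −(2.6 × 10⁻⁴)(+7.0)+(8.1 × 10⁻⁴)(+0.29) = -1.6 × 10⁻³ → UNSTABLE
  164–191 m: −αΔT+βΔS = −(2.6 × 10⁻⁴)(-4.5)+(8.1 × 10⁻⁴)(-1.03) = 3.4 × 10⁻⁴ → stable
The 50–164 m interval has Δρ < 0: lighter water underlies denser water.

50–164 m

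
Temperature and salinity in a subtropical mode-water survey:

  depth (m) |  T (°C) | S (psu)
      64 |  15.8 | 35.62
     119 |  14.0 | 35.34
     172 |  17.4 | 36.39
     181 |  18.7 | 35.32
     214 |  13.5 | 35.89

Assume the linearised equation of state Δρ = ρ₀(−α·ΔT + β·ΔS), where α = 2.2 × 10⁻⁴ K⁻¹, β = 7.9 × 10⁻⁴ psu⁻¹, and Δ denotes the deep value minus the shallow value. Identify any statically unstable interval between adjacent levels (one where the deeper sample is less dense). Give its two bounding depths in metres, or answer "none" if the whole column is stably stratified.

Evaluate Δρ/ρ₀ = −αΔT + βΔS across each adjacent pair:
  64–119 m: −αΔT+βΔS = −(2.2 × 10⁻⁴)(-1.8)+(7.9 × 10⁻⁴)(-0.28) = 1.7 × 10⁻⁴ → stable
  119–172 m: −αΔT+βΔS = −(2.2 × 10⁻⁴)(+3.4)+(7.9 × 10⁻⁴)(+1.05) = 8.2 × 10⁻⁵ → stable
  172–181 m: −αΔT+βΔS = −(2.2 × 10⁻⁴)(+1.3)+(7.9 × 10⁻⁴)(-1.07) = -1.1 × 10⁻³ → UNSTABLE
  181–214 m: −αΔT+βΔS = −(2.2 × 10⁻⁴)(-5.2)+(7.9 × 10⁻⁴)(+0.57) = 1.6 × 10⁻³ → stable
The 172–181 m interval has Δρ < 0: lighter water underlies denser water.

172–181 m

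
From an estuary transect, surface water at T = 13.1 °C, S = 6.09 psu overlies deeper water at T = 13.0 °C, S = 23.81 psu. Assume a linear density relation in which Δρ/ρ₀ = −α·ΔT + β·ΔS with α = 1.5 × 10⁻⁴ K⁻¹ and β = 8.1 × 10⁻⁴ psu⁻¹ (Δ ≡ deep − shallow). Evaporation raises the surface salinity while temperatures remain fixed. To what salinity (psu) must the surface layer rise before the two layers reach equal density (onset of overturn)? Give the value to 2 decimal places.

23.83 psu

Neutral buoyancy requires −α(T_deep − T_surf) + β(S_deep − S_surf′) = 0.
S_surf′ = S_deep − (α/β)·ΔT = 23.81 − (1.5 × 10⁻⁴/8.1 × 10⁻⁴)·(-0.1) = 23.8285 psu.
Increase required: 23.8285 − 6.09 = 17.7385 psu.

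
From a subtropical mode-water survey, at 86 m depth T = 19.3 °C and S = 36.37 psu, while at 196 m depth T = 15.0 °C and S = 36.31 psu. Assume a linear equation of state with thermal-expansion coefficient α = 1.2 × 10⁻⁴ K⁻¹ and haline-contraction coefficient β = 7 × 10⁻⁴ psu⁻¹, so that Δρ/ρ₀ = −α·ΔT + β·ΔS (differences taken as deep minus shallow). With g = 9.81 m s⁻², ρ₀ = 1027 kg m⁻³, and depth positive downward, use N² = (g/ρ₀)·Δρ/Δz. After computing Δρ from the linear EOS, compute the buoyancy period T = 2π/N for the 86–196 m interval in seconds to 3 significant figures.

ΔT = -4.3 K, ΔS = -0.06 psu (deep − shallow).
Δρ/ρ₀ = −αΔT + βΔS = 5.16 × 10⁻⁴ − 4.20 × 10⁻⁵ = 4.74 × 10⁻⁴, so Δρ ≈ 0.4868 kg m⁻³.
N² = (g/ρ₀)·Δρ/Δz = g·(Δρ/ρ₀)/Δz = 9.81 × 4.74 × 10⁻⁴ / 110 = 4.2272 × 10⁻⁵ s⁻².
N = √(4.2272 × 10⁻⁵) = 6.5017 × 10⁻³ rad s⁻¹ → T = 2π/N = 966.39 s ≈ 966 s.

966 s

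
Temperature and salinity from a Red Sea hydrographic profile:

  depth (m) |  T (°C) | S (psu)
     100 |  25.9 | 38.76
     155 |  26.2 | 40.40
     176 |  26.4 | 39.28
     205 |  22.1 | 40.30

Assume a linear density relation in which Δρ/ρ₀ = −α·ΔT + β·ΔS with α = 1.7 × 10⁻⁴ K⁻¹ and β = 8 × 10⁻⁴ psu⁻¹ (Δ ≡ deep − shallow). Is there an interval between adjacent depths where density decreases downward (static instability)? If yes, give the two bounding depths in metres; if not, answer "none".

Evaluate Δρ/ρ₀ = −αΔT + βΔS across each adjacent pair:
  100–155 m: −αΔT+βΔS = −(1.7 × 10⁻⁴)(+0.3)+(8 × 10⁻⁴)(+1.64) = 1.3 × 10⁻³ → stable
  155–176 m: −αΔT+βΔS = −(1.7 × 10⁻⁴)(+0.2)+(8 × 10⁻⁴)(-1.12) = -9.3 × 10⁻⁴ → UNSTABLE
  176–205 m: −αΔT+βΔS = −(1.7 × 10⁻⁴)(-4.3)+(8 × 10⁻⁴)(+1.02) = 1.5 × 10⁻³ → stable
The 155–176 m interval has Δρ < 0: lighter water underlies denser water.

155–176 m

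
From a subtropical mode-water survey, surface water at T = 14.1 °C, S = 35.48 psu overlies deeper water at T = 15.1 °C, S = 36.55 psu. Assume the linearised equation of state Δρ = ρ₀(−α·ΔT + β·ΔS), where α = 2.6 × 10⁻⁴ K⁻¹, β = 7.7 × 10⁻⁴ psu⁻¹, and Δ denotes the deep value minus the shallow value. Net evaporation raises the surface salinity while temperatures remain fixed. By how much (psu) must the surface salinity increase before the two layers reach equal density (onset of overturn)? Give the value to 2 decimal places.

0.73 psu

Neutral buoyancy requires −α(T_deep − T_surf) + β(S_deep − S_surf′) = 0.
S_surf′ = S_deep − (α/β)·ΔT = 36.55 − (2.6 × 10⁻⁴/7.7 × 10⁻⁴)·(+1.0) = 36.2123 psu.
Increase required: 36.2123 − 35.48 = 0.7323 psu.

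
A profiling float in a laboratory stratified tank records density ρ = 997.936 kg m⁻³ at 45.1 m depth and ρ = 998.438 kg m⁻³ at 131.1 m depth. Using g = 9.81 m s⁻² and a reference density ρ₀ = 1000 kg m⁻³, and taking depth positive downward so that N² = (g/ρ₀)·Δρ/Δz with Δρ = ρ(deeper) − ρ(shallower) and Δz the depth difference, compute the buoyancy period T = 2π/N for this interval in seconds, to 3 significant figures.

Δρ = 998.438 − 997.936 = 0.502 kg m⁻³ over Δz = 131.1 − 45.1 = 86 m.
N² = (9.81/1000) × (0.502/86) = 5.7263 × 10⁻⁵ s⁻².
N = √(5.7263 × 10⁻⁵) = 7.5672 × 10⁻³ rad s⁻¹, so T = 2π/N = 830.32 s ≈ 830 s.

830 s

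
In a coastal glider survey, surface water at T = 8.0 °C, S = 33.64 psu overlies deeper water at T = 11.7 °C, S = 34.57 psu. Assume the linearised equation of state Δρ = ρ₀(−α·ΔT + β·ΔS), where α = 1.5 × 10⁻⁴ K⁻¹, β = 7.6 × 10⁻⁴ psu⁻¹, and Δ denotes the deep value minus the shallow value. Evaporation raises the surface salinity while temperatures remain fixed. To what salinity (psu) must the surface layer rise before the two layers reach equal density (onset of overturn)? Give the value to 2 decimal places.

33.84 psu

Neutral buoyancy requires −α(T_deep − T_surf) + β(S_deep − S_surf′) = 0.
S_surf′ = S_deep − (α/β)·ΔT = 34.57 − (1.5 × 10⁻⁴/7.6 × 10⁻⁴)·(+3.7) = 33.8397 psu.
Increase required: 33.8397 − 33.64 = 0.1997 psu.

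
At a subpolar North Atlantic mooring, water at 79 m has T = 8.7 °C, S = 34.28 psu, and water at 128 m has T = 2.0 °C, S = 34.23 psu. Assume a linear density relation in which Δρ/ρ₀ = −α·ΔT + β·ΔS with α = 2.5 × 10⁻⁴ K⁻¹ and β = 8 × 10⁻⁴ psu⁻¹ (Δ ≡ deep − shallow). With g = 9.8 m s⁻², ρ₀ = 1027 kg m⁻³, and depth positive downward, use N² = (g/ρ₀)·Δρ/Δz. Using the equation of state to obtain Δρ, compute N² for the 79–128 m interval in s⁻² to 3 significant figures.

ΔT = -6.7 K, ΔS = -0.05 psu (deep − shallow).
Δρ/ρ₀ = −αΔT + βΔS = 1.675 × 10⁻³ − 4.00 × 10⁻⁵ = 1.635 × 10⁻³, so Δρ ≈ 1.679 kg m⁻³.
N² = (g/ρ₀)·Δρ/Δz = g·(Δρ/ρ₀)/Δz = 9.8 × 1.635 × 10⁻³ / 49 = 3.2700 × 10⁻⁴ s⁻² ≈ 3.27 × 10⁻⁴ s⁻².

3.27 × 10⁻⁴ s⁻²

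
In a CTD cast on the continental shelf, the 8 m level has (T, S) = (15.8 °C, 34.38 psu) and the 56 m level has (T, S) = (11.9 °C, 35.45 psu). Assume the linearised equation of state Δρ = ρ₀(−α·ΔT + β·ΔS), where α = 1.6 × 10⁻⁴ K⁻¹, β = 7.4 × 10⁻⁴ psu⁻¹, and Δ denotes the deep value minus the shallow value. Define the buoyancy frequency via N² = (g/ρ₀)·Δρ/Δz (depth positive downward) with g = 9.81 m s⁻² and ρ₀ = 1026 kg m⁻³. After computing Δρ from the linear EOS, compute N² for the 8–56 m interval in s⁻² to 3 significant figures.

2.89 × 10⁻⁴ s⁻²

ΔT = -3.9 K, ΔS = +1.07 psu (deep − shallow).
Δρ/ρ₀ = −αΔT + βΔS = 6.24 × 10⁻⁴ + 7.918 × 10⁻⁴ = 1.4158 × 10⁻³, so Δρ ≈ 1.453 kg m⁻³.
N² = (g/ρ₀)·Δρ/Δz = g·(Δρ/ρ₀)/Δz = 9.81 × 1.4158 × 10⁻³ / 48 = 2.8935 × 10⁻⁴ s⁻² ≈ 2.89 × 10⁻⁴ s⁻².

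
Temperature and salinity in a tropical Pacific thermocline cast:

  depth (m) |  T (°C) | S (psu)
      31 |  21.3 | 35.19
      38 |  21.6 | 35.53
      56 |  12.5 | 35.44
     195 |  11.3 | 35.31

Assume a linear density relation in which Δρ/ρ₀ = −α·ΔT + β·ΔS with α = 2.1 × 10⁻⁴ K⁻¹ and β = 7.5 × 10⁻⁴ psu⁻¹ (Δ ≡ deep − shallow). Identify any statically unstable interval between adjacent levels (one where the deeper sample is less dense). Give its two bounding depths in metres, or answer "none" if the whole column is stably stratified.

Evaluate Δρ/ρ₀ = −αΔT + βΔS across each adjacent pair:
  31–38 m: −αΔT+βΔS = −(2.1 × 10⁻⁴)(+0.3)+(7.5 × 10⁻⁴)(+0.34) = 1.9 × 10⁻⁴ → stable
  38–56 m: −αΔT+βΔS = −(2.1 × 10⁻⁴)(-9.1)+(7.5 × 10⁻⁴)(-0.09) = 1.8 × 10⁻³ → stable
  56–195 m: −αΔT+βΔS = −(2.1 × 10⁻⁴)(-1.2)+(7.5 × 10⁻⁴)(-0.13) = 1.5 × 10⁻⁴ → stable
Every interval has Δρ > 0: the column is stably stratified throughout.

none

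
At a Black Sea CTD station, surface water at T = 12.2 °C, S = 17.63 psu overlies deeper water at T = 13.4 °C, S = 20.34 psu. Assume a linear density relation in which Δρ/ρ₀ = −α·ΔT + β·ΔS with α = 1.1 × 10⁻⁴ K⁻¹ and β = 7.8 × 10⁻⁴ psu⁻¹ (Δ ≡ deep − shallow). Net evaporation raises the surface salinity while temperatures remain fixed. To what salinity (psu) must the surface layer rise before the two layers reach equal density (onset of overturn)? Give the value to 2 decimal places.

20.17 psu

Neutral buoyancy requires −α(T_deep − T_surf) + β(S_deep − S_surf′) = 0.
S_surf′ = S_deep − (α/β)·ΔT = 20.34 − (1.1 × 10⁻⁴/7.8 × 10⁻⁴)·(+1.2) = 20.1708 psu.
Increase required: 20.1708 − 17.63 = 2.5408 psu.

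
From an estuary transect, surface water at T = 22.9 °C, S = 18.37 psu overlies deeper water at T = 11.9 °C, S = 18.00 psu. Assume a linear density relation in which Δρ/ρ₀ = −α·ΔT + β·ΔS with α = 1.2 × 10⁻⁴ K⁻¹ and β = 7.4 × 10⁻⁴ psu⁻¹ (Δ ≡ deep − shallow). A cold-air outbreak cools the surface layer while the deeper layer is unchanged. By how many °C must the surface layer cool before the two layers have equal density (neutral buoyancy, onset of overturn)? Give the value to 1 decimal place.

8.7 °C

Neutral buoyancy requires Δρ = 0, i.e. −α(T_deep − T_surf′) + β(S_deep − S_surf) = 0.
T_surf′ = T_deep − (β/α)·ΔS = 11.9 − (7.4 × 10⁻⁴/1.2 × 10⁻⁴)·(-0.37) = 14.182 °C.
Cooling required: 22.9 − (14.182) = 8.718 °C.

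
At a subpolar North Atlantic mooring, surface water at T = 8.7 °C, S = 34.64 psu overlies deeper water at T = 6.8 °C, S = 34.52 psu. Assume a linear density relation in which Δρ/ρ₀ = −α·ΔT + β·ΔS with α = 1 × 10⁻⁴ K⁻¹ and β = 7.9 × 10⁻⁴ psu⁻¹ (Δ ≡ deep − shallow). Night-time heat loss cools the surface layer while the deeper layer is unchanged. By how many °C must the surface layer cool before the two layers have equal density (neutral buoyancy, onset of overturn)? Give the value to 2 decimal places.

Neutral buoyancy requires Δρ = 0, i.e. −α(T_deep − T_surf′) + β(S_deep − S_surf) = 0.
T_surf′ = T_deep − (β/α)·ΔS = 6.8 − (7.9 × 10⁻⁴/1 × 10⁻⁴)·(-0.12) = 7.7480 °C.
Cooling required: 8.7 − (7.7480) = 0.9520 °C.

0.95 °C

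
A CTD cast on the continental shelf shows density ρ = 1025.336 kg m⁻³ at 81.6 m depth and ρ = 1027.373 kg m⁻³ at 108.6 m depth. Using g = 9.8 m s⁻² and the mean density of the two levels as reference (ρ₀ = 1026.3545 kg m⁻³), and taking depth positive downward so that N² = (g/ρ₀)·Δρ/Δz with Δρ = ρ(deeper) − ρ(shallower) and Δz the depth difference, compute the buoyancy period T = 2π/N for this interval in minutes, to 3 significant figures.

Δρ = 1027.373 − 1025.336 = 2.037 kg m⁻³ over Δz = 108.6 − 81.6 = 27 m.
N² = (9.8/1026.3545) × (2.037/27) = 7.2037 × 10⁻⁴ s⁻².
N = √(7.2037 × 10⁻⁴) = 0.026840 rad s⁻¹, so T = 2π/N = 234.10 s = 3.9017 min ≈ 3.90 min.
A positive N² confirms static stability across the interval.

3.90 min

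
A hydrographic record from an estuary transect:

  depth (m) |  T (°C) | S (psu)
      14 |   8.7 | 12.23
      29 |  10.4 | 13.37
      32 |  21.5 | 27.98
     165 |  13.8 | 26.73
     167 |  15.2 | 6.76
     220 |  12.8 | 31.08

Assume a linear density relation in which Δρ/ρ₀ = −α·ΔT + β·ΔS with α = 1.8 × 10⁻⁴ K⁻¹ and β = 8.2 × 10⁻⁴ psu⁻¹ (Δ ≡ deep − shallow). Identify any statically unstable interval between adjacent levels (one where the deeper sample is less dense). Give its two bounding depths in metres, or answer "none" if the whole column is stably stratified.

165–167 m

Evaluate Δρ/ρ₀ = −αΔT + βΔS across each adjacent pair:
  14–29 m: −αΔT+βΔS = −(1.8 × 10⁻⁴)(+1.7)+(8.2 × 10⁻⁴)(+1.14) = 6.3 × 10⁻⁴ → stable
  29–32 m: −αΔT+βΔS = −(1.8 × 10⁻⁴)(+11.1)+(8.2 × 10⁻⁴)(+14.61) = 0.010 → stable
  32–165 m: −αΔT+βΔS = −(1.8 × 10⁻⁴)(-7.7)+(8.2 × 10⁻⁴)(-1.25) = 3.6 × 10⁻⁴ → stable
  165–167 m: −αΔT+βΔS = −(1.8 × 10⁻⁴)(+1.4)+(8.2 × 10⁻⁴)(-19.97) = -0.017 → UNSTABLE
  167–220 m: −αΔT+βΔS = −(1.8 × 10⁻⁴)(-2.4)+(8.2 × 10⁻⁴)(+24.32) = 0.020 → stable
The 165–167 m interval has Δρ < 0: lighter water underlies denser water.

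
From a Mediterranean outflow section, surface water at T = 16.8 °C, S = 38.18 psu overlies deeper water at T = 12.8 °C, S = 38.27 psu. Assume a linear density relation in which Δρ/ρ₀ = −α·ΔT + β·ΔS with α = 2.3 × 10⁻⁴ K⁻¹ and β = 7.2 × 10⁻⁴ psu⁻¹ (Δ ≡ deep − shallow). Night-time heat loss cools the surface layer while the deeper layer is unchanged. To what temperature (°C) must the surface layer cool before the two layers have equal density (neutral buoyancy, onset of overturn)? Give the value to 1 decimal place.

12.5 °C

Neutral buoyancy requires Δρ = 0, i.e. −α(T_deep − T_surf′) + β(S_deep − S_surf) = 0.
T_surf′ = T_deep − (β/α)·ΔS = 12.8 − (7.2 × 10⁻⁴/2.3 × 10⁻⁴)·(+0.09) = 12.518 °C.
Cooling required: 16.8 − (12.518) = 4.282 °C.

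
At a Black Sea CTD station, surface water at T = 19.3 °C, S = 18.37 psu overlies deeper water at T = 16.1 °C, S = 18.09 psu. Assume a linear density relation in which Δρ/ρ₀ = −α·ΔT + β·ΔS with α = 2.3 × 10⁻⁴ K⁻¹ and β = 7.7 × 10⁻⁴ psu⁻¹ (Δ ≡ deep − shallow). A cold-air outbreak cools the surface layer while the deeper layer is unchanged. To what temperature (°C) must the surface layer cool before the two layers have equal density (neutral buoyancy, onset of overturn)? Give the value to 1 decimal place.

Neutral buoyancy requires Δρ = 0, i.e. −α(T_deep − T_surf′) + β(S_deep − S_surf) = 0.
T_surf′ = T_deep − (β/α)·ΔS = 16.1 − (7.7 × 10⁻⁴/2.3 × 10⁻⁴)·(-0.28) = 17.037 °C.
Cooling required: 19.3 − (17.037) = 2.263 °C.

17.0 °C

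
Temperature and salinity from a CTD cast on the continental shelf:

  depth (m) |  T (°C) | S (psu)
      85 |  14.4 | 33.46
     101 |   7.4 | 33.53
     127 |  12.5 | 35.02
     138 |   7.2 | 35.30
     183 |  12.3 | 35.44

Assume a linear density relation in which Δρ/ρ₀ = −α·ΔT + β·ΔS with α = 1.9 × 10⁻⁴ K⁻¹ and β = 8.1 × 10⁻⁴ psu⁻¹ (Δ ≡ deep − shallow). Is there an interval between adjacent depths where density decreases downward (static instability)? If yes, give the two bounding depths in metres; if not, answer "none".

138–183 m

Evaluate Δρ/ρ₀ = −αΔT + βΔS across each adjacent pair:
  85–101 m: −αΔT+βΔS = −(1.9 × 10⁻⁴)(-7.0)+(8.1 × 10⁻⁴)(+0.07) = 1.4 × 10⁻³ → stable
  101–127 m: −αΔT+βΔS = −(1.9 × 10⁻⁴)(+5.1)+(8.1 × 10⁻⁴)(+1.49) = 2.4 × 10⁻⁴ → stable
  127–138 m: −αΔT+βΔS = −(1.9 × 10⁻⁴)(-5.3)+(8.1 × 10⁻⁴)(+0.28) = 1.2 × 10⁻³ → stable
  138–183 m: −αΔT+βΔS = −(1.9 × 10⁻⁴)(+5.1)+(8.1 × 10⁻⁴)(+0.14) = -8.6 × 10⁻⁴ → UNSTABLE
The 138–183 m interval has Δρ < 0: lighter water underlies denser water.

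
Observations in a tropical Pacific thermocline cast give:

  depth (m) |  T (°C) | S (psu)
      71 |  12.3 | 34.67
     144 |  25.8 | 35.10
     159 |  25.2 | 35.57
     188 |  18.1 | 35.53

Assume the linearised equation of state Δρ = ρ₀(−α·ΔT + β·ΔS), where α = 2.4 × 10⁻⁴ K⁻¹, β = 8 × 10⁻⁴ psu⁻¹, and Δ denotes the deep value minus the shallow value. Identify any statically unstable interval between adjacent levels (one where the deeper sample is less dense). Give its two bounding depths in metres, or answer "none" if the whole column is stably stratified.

Evaluate Δρ/ρ₀ = −αΔT + βΔS across each adjacent pair:
  71–144 m: −αΔT+βΔS = −(2.4 × 10⁻⁴)(+13.5)+(8 × 10⁻⁴)(+0.43) = -2.9 × 10⁻³ → UNSTABLE
  144–159 m: −αΔT+βΔS = −(2.4 × 10⁻⁴)(-0.6)+(8 × 10⁻⁴)(+0.47) = 5.2 × 10⁻⁴ → stable
  159–188 m: −αΔT+βΔS = −(2.4 × 10⁻⁴)(-7.1)+(8 × 10⁻⁴)(-0.04) = 1.7 × 10⁻³ → stable
The 71–144 m interval has Δρ < 0: lighter water underlies denser water.

71–144 m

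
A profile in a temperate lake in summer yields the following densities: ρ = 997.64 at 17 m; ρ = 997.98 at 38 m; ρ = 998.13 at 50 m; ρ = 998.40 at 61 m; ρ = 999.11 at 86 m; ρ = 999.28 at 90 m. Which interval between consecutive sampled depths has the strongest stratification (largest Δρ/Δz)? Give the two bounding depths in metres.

Compute the density gradient over each adjacent pair:
  17–38 m: Δρ/Δz = 0.34/21 = 0.016 kg m⁻⁴
  38–50 m: Δρ/Δz = 0.15/12 = 0.012 kg m⁻⁴
  50–61 m: Δρ/Δz = 0.27/11 = 0.025 kg m⁻⁴
  61–86 m: Δρ/Δz = 0.71/25 = 0.028 kg m⁻⁴
  86–90 m: Δρ/Δz = 0.17/4 = 0.043 kg m⁻⁴
The largest gradient is in the 86–90 m interval — the pycnocline.

86–90 m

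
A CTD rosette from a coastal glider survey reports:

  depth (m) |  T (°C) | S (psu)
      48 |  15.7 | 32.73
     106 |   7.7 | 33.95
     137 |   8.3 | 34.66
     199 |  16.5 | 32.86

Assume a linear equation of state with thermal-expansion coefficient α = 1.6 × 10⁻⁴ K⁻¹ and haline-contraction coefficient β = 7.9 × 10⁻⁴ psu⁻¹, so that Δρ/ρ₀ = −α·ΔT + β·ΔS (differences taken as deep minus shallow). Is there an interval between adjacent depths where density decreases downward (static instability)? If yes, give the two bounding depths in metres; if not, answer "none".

Evaluate Δρ/ρ₀ = −αΔT + βΔS across each adjacent pair:
  48–106 m: −αΔT+βΔS = −(1.6 × 10⁻⁴)(-8.0)+(7.9 × 10⁻⁴)(+1.22) = 2.2 × 10⁻³ → stable
  106–137 m: −αΔT+βΔS = −(1.6 × 10⁻⁴)(+0.6)+(7.9 × 10⁻⁴)(+0.71) = 4.6 × 10⁻⁴ → stable
  137–199 m: −αΔT+βΔS = −(1.6 × 10⁻⁴)(+8.2)+(7.9 × 10⁻⁴)(-1.80) = -2.7 × 10⁻³ → UNSTABLE
The 137–199 m interval has Δρ < 0: lighter water underlies denser water.

137–199 m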